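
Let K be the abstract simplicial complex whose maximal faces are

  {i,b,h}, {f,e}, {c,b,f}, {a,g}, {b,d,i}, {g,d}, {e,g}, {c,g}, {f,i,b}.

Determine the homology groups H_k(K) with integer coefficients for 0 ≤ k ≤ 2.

H_0 = Z,  H_1 = Z^2,  H_2 = 0.

We work with the vertex ordering a < b < c < d < e < f < g < h < i. The simplices of K, each written with vertices in increasing order, are:

  0-simplices (9): a, b, c, d, e, f, g, h, i
  1-simplices (14): ag, bc, bd, bf, bh, bi, cf, cg, dg, di, ef, eg, fi, hi
  2-simplices (4): bcf, bdi, bfi, bhi

so the chain groups are C_0 ≅ Z^9, C_1 ≅ Z^14, C_2 ≅ Z^4.

The boundary map ∂_1: C_1 → C_0 maps an edge to its endpoints' difference, ∂[p,q] = q − p. For instance
  ∂ef = f − e.
As a 9×14 matrix over Z this has rank 8, with invariant factors (1,1,1,1,1,1,1,1).

The boundary map ∂_2: C_2 → C_1 sends each 2-simplex [p,q,r] to [q,r] − [p,r] + [p,q]. For instance
  ∂bhi = hi − bi + bh,
  ∂bcf = cf − bf + bc.
The resulting 14×4 matrix has rank 4, and its Smith normal form has invariant factors (1,1,1,1).

Reading off H_k = ker ∂_k / im ∂_{k+1}:

  H_0: rank C_0 − rank ∂_1 = 9 − 8 = 1, and the invariant factors of ∂_1 are all 1, so H_0 ≅ Z.
  H_1: rank ker ∂_1 − rank ∂_2 = (14 − 8) − 4 = 2, and the invariant factors of ∂_2 are all 1, so H_1 ≅ Z^2.
  H_2: rank ker ∂_2 − rank ∂_3 = (4 − 4) − 0 = 0, and there is no ∂_3, so H_2 ≅ 0.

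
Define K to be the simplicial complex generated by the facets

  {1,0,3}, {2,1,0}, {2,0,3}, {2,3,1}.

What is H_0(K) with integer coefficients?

Fix the vertex order 0 < 1 < 2 < 3 and write every simplex with vertices in increasing order. Then dim K = 2 and the simplices of K are:

  0-simplices (4): [0], [1], [2], [3]
  1-simplices (6): [0,1], [0,2], [0,3], [1,2], [1,3], [2,3]
  2-simplices (4): [0,1,2], [0,1,3], [0,2,3], [1,2,3]

Hence C_0 ≅ Z^4, C_1 ≅ Z^6, C_2 ≅ Z^4.

Boundary ∂_1: C_1 → C_0 maps an edge to its endpoints' difference, ∂[p,q] = q − p.
The resulting 4×6 matrix has rank 3, and its Smith normal form has invariant factors (1,1,1).

The boundary map ∂_2: C_2 → C_1 acts by ∂[p,q,r] = [q,r] − [p,r] + [p,q]. For instance
  ∂[0,1,3] = [1,3] − [0,3] + [0,1],
  ∂[1,2,3] = [2,3] − [1,3] + [1,2].
This gives a 6×4 integer matrix of rank 3; reducing to Smith normal form yields diagonal entries (1,1,1).

From H_k ≅ ker(∂_k) / im(∂_{k+1}) we obtain:

  H_0: rank C_0 − rank ∂_1 = 4 − 3 = 1, and the invariant factors of ∂_1 are all 1, so H_0 ≅ Z.

(K is a triangulation of the 2-sphere S^2.)

H_0 = Z.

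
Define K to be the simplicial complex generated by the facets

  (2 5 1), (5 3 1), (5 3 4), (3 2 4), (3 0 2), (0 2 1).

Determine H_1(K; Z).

Take the total order 0 < 1 < 2 < 3 < 4 < 5 on the vertex set. Then K (dimension 2) consists of the simplices:

  0-simplices (6): [0], [1], [2], [3], [4], [5]
  1-simplices (12): [0,1], [0,2], [0,3], [1,2], [1,3], [1,5], [2,3], [2,4], [2,5], [3,4], [3,5], [4,5]
  2-simplices (6): [0,1,2], [0,2,3], [1,2,5], [1,3,5], [2,3,4], [3,4,5]

giving chain groups C_0 ≅ Z^6, C_1 ≅ Z^12, C_2 ≅ Z^6.

Boundary ∂_1: C_1 → C_0 sends each edge [p,q] (with p < q) to q − p. For instance
  ∂[2,4] = [4] − [2].
This gives a 6×12 integer matrix of rank 5; reducing to Smith normal form yields diagonal entries (1,1,1,1,1).

∂_2: C_2 → C_1 maps a triangle to the signed sum of its edges. For instance
  ∂[1,3,5] = [3,5] − [1,5] + [1,3],
  ∂[3,4,5] = [4,5] − [3,5] + [3,4].
This gives a 12×6 integer matrix of rank 6; reducing to Smith normal form yields diagonal entries (1,1,1,1,1,1).

From H_k ≅ ker(∂_k) / im(∂_{k+1}) we obtain:

  H_1: rank ker ∂_1 − rank ∂_2 = (12 − 5) − 6 = 1, and the invariant factors of ∂_2 are all 1, so H_1 ≅ Z.

(K is a triangulation of the cylinder S^1 x I.)

H_1 = Z.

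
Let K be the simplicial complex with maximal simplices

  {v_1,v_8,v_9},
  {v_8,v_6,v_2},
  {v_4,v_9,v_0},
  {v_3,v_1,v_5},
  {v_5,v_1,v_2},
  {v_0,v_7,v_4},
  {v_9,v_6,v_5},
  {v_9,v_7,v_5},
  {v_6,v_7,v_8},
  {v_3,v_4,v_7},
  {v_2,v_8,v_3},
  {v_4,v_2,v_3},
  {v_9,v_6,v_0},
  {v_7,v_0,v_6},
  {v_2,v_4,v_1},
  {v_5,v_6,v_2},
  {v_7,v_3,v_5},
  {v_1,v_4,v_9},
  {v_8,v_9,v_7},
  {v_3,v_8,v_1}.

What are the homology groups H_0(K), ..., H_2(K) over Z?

H_0 ≅ Z,  H_1 ≅ Z × Z/2,  H_2 = 0.

We work with the vertex ordering v_0 < v_1 < v_2 < v_3 < v_4 < v_5 < v_6 < v_7 < v_8 < v_9. The simplices of K, each written with vertices in increasing order, are:

  0-simplices (10): [v_0], [v_1], [v_2], [v_3], [v_4], [v_5], [v_6], [v_7], [v_8], [v_9]
  1-simplices (30): (30 of them)
  2-simplices (20): (20 of them)

giving chain groups C_0 ≅ Z^10, C_1 ≅ Z^30, C_2 ≅ Z^20.

∂_1: C_1 → C_0 sends each edge [p,q] (with p < q) to q − p. For instance
  ∂[v_2,v_8] = [v_8] − [v_2].
This gives a 10×30 integer matrix of rank 9; reducing to Smith normal form yields diagonal entries (1,1,1,1,1,1,1,1,1).

The boundary map ∂_2: C_2 → C_1 sends each 2-simplex [p,q,r] to [q,r] − [p,r] + [p,q]. For instance
  ∂[v_5,v_6,v_9] = [v_6,v_9] − [v_5,v_9] + [v_5,v_6],
  ∂[v_0,v_6,v_9] = [v_6,v_9] − [v_0,v_9] + [v_0,v_6].
This gives a 30×20 integer matrix of rank 20; reducing to Smith normal form yields diagonal entries (1,1,1,1,1,1,1,1,1,1,1,1,1,1,1,1,1,1,1,2).

Reading off H_k = ker ∂_k / im ∂_{k+1}:

  H_0: rank C_0 − rank ∂_1 = 10 − 9 = 1, and the invariant factors of ∂_1 are all 1, so H_0 = Z.
  H_1: rank ker ∂_1 − rank ∂_2 = (30 − 9) − 20 = 1, and ∂_2 has invariant factor 2 > 1, so H_1 = Z × Z/2.
  H_2: rank ker ∂_2 − rank ∂_3 = (20 − 20) − 0 = 0, and there is no ∂_3, so H_2 = 0.

(K is a triangulation of the Klein bottle.)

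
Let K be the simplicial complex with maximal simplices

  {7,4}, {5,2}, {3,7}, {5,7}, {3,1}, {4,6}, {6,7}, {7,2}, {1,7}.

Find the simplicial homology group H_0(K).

We work with the vertex ordering 1 < 2 < 3 < 4 < 5 < 6 < 7. The simplices of K, each written with vertices in increasing order, are:

  0-simplices (7): [1], [2], [3], [4], [5], [6], [7]
  1-simplices (9): [1,3], [1,7], [2,5], [2,7], [3,7], [4,6], [4,7], [5,7], [6,7]

Hence C_0 ≅ Z^7, C_1 ≅ Z^9.

∂_1: C_1 → C_0 sends each edge [p,q] (with p < q) to q − p.
As a 7×9 matrix over Z this has rank 6, with invariant factors (1,1,1,1,1,1).

From H_k ≅ ker(∂_k) / im(∂_{k+1}) we obtain:

  H_0: rank C_0 − rank ∂_1 = 7 − 6 = 1, and the invariant factors of ∂_1 are all 1, so H_0 ≅ Z.

H_0 = Z.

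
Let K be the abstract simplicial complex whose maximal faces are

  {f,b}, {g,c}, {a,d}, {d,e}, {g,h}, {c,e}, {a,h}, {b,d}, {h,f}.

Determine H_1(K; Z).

H_1 ≅ Z^2.

Order the vertices as a < b < c < d < e < f < g < h. Listing each simplex with vertices in this order, K has dimension 1 with simplices:

  0-simplices (8): a, b, c, d, e, f, g, h
  1-simplices (9): ad, ah, bd, bf, ce, cg, de, fh, gh

giving chain groups C_0 ≅ Z^8, C_1 ≅ Z^9.

∂_1: C_1 → C_0 maps an edge to its endpoints' difference, ∂[p,q] = q − p.
The 8×9 boundary matrix has rank 7 and Smith normal form diag(1,1,1,1,1,1,1).

From H_k ≅ ker(∂_k) / im(∂_{k+1}) we obtain:

  H_1: rank ker ∂_1 − rank ∂_2 = (9 − 7) − 0 = 2, and there is no ∂_2, so H_1 = Z^2.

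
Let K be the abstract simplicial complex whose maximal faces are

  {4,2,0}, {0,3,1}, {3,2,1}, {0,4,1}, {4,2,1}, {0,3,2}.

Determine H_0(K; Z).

Fix the vertex order 0 < 1 < 2 < 3 < 4 and write every simplex with vertices in increasing order. Then dim K = 2 and the simplices of K are:

  0-simplices (5): [0], [1], [2], [3], [4]
  1-simplices (9): [0,1], [0,2], [0,3], [0,4], [1,2], [1,3], [1,4], [2,3], [2,4]
  2-simplices (6): [0,1,3], [0,1,4], [0,2,3], [0,2,4], [1,2,3], [1,2,4]

giving chain groups C_0 ≅ Z^5, C_1 ≅ Z^9, C_2 ≅ Z^6.

The boundary map ∂_1: C_1 → C_0 is given by ∂[p,q] = [q] − [p]. For instance
  ∂[2,3] = [3] − [2].
The 5×9 boundary matrix has rank 4 and Smith normal form diag(1,1,1,1).

Boundary ∂_2: C_2 → C_1 maps a triangle to the signed sum of its edges. For instance
  ∂[0,2,3] = [2,3] − [0,3] + [0,2],
  ∂[1,2,3] = [2,3] − [1,3] + [1,2].
The 9×6 boundary matrix has rank 5 and Smith normal form diag(1,1,1,1,1).

Now H_k = ker ∂_k / im ∂_{k+1}, so:

  H_0: rank C_0 − rank ∂_1 = 5 − 4 = 1, and the invariant factors of ∂_1 are all 1, so H_0 = Z.

H_0 ≅ Z.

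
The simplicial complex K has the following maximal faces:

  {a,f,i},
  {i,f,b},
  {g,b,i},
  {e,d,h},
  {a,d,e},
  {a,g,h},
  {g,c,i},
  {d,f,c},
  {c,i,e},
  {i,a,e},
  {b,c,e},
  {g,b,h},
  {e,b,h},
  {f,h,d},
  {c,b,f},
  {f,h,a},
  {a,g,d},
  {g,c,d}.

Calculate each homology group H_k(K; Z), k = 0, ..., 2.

H_0 ≅ Z,  H_1 ≅ Z ⊕ Z/2Z,  H_2 = 0.

Order the vertices as a < b < c < d < e < f < g < h < i. Listing each simplex with vertices in this order, K has dimension 2 with simplices:

  0-simplices (9): a, b, c, d, e, f, g, h, i
  1-simplices (27): ad, ae, af, ag, ah, ai, bc, be, bf, bg, bh, bi, cd, ce, cf, cg, ci, de, df, dg, dh, eh, ei, fh, fi, gh, gi
  2-simplices (18): ade, adg, aei, afh, afi, agh, bce, bcf, beh, bfi, bgh, bgi, cdf, cdg, cei, cgi, deh, dfh

Hence C_0 ≅ Z^9, C_1 ≅ Z^27, C_2 ≅ Z^18.

Boundary ∂_1: C_1 → C_0 is given by ∂[p,q] = [q] − [p].
This gives a 9×27 integer matrix of rank 8; reducing to Smith normal form yields diagonal entries (1,1,1,1,1,1,1,1).

∂_2: C_2 → C_1 sends each 2-simplex [p,q,r] to [q,r] − [p,r] + [p,q]. For instance
  ∂adg = dg − ag + ad,
  ∂bcf = cf − bf + bc.
This gives a 27×18 integer matrix of rank 18; reducing to Smith normal form yields diagonal entries (1,1,1,1,1,1,1,1,1,1,1,1,1,1,1,1,1,2).

Reading off H_k = ker ∂_k / im ∂_{k+1}:

  H_0: rank C_0 − rank ∂_1 = 9 − 8 = 1, and the invariant factors of ∂_1 are all 1, so H_0 ≅ Z.
  H_1: rank ker ∂_1 − rank ∂_2 = (27 − 8) − 18 = 1, and ∂_2 has invariant factor 2 > 1, so H_1 ≅ Z ⊕ Z/2Z.
  H_2: rank ker ∂_2 − rank ∂_3 = (18 − 18) − 0 = 0, and there is no ∂_3, so H_2 ≅ 0.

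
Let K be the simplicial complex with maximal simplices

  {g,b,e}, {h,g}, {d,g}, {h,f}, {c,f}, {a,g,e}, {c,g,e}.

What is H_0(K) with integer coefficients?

K has 8 vertices, 11 edges, 3 triangles.
rank ∂_0 = 0, rank ∂_1 = 7 ⇒ b_0 = 8 − 0 − 7 = 1; all invariant factors of ∂_1 are 1 so no torsion. So H_0 = Z.

H_0 = Z.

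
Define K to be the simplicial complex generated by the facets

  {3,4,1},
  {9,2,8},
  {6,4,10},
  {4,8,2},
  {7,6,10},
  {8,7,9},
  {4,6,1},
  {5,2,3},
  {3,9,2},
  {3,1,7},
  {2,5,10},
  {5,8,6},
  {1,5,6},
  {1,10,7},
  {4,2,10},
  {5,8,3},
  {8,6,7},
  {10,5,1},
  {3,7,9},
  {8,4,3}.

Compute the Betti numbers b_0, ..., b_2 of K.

b_0 = 1, b_1 = 1, b_2 = 0.

Take the total order 1 < 2 < 3 < 4 < 5 < 6 < 7 < 8 < 9 < 10 on the vertex set. Then K (dimension 2) consists of the simplices:

  0-simplices (10): [1], [2], [3], [4], [5], [6], [7], [8], [9], [10]
  1-simplices (30): (30 of them)
  2-simplices (20): (20 of them)

Hence C_0 ≅ Z^10, C_1 ≅ Z^30, C_2 ≅ Z^20.

The boundary map ∂_1: C_1 → C_0 maps an edge to its endpoints' difference, ∂[p,q] = q − p. For instance
  ∂[1,6] = [6] − [1].
This gives a 10×30 integer matrix of rank 9; reducing to Smith normal form yields diagonal entries (1,1,1,1,1,1,1,1,1).

The boundary map ∂_2: C_2 → C_1 acts by ∂[p,q,r] = [q,r] − [p,r] + [p,q]. For instance
  ∂[1,3,4] = [3,4] − [1,4] + [1,3],
  ∂[1,7,10] = [7,10] − [1,10] + [1,7].
As a 30×20 matrix over Z this has rank 20, with invariant factors (1,1,1,1,1,1,1,1,1,1,1,1,1,1,1,1,1,1,1,2).

Now H_k = ker ∂_k / im ∂_{k+1}, so:

  H_0: rank C_0 − rank ∂_1 = 10 − 9 = 1, and the invariant factors of ∂_1 are all 1, so H_0 = Z.
  H_1: rank ker ∂_1 − rank ∂_2 = (30 − 9) − 20 = 1, and ∂_2 has invariant factor 2 > 1, so H_1 = Z ⊕ Z_2.
  H_2: rank ker ∂_2 − rank ∂_3 = (20 − 20) − 0 = 0, and there is no ∂_3, so H_2 = 0.

As a check, the Euler characteristic is 10 − 30 + 20 = 0, which agrees with 1 − 1 + 0 = 0.
(K is a triangulation of the Klein bottle.)

Hence the Betti numbers are b_0 = 1, b_1 = 1, b_2 = 0.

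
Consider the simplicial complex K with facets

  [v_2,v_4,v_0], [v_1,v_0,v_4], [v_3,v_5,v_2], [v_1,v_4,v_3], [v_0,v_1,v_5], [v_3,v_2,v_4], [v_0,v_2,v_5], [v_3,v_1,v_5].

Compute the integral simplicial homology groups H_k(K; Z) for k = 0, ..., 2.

H_0 = Z,  H_1 = 0,  H_2 = Z.

We work with the vertex ordering v_0 < v_1 < v_2 < v_3 < v_4 < v_5. The simplices of K, each written with vertices in increasing order, are:

  0-simplices (6): [v_0], [v_1], [v_2], [v_3], [v_4], [v_5]
  1-simplices (12): [v_0,v_1], [v_0,v_2], [v_0,v_4], [v_0,v_5], [v_1,v_3], [v_1,v_4], [v_1,v_5], [v_2,v_3], [v_2,v_4], [v_2,v_5], [v_3,v_4], [v_3,v_5]
  2-simplices (8): [v_0,v_1,v_4], [v_0,v_1,v_5], [v_0,v_2,v_4], [v_0,v_2,v_5], [v_1,v_3,v_4], [v_1,v_3,v_5], [v_2,v_3,v_4], [v_2,v_3,v_5]

giving chain groups C_0 ≅ Z^6, C_1 ≅ Z^12, C_2 ≅ Z^8.

∂_1: C_1 → C_0 sends each edge [p,q] (with p < q) to q − p. For instance
  ∂[v_1,v_5] = [v_5] − [v_1].
This gives a 6×12 integer matrix of rank 5; reducing to Smith normal form yields diagonal entries (1,1,1,1,1).

∂_2: C_2 → C_1 sends each 2-simplex [p,q,r] to [q,r] − [p,r] + [p,q]. For instance
  ∂[v_1,v_3,v_4] = [v_3,v_4] − [v_1,v_4] + [v_1,v_3],
  ∂[v_2,v_3,v_5] = [v_3,v_5] − [v_2,v_5] + [v_2,v_3].
The 12×8 boundary matrix has rank 7 and Smith normal form diag(1,1,1,1,1,1,1).

From H_k ≅ ker(∂_k) / im(∂_{k+1}) we obtain:

  H_0: rank C_0 − rank ∂_1 = 6 − 5 = 1, and the invariant factors of ∂_1 are all 1, so H_0 = Z.
  H_1: rank ker ∂_1 − rank ∂_2 = (12 − 5) − 7 = 0, and the invariant factors of ∂_2 are all 1, so H_1 = 0.
  H_2: rank ker ∂_2 − rank ∂_3 = (8 − 7) − 0 = 1, and there is no ∂_3, so H_2 = Z.

(K is a triangulation of the 2-sphere S^2.)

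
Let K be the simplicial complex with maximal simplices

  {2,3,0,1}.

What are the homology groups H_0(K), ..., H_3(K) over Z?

H_0 = Z,  H_1 = 0,  H_2 = 0,  H_3 = 0.

Order the vertices as 0 < 1 < 2 < 3. Listing each simplex with vertices in this order, K has dimension 3 with simplices:

  0-simplices (4): [0], [1], [2], [3]
  1-simplices (6): [0,1], [0,2], [0,3], [1,2], [1,3], [2,3]
  2-simplices (4): [0,1,2], [0,1,3], [0,2,3], [1,2,3]
  3-simplices (1): [0,1,2,3]

giving chain groups C_0 ≅ Z^4, C_1 ≅ Z^6, C_2 ≅ Z^4, C_3 ≅ Z^1.

The boundary map ∂_1: C_1 → C_0 sends each edge [p,q] (with p < q) to q − p.
As a 4×6 matrix over Z this has rank 3, with invariant factors (1,1,1).

∂_2: C_2 → C_1 maps a triangle to the signed sum of its edges. For instance
  ∂[0,1,3] = [1,3] − [0,3] + [0,1],
  ∂[0,1,2] = [1,2] − [0,2] + [0,1].
The 6×4 boundary matrix has rank 3 and Smith normal form diag(1,1,1).

∂_3: C_3 → C_2 sends each 3-simplex σ to the alternating sum Σ_i (−1)^i (σ with its i-th vertex removed). For instance
  ∂[0,1,2,3] = [1,2,3] − [0,2,3] + [0,1,3] − [0,1,2].
The 4×1 boundary matrix has rank 1 and Smith normal form diag(1).

Computing H_k = (kernel of ∂_k) / (image of ∂_{k+1}):

  H_0: rank C_0 − rank ∂_1 = 4 − 3 = 1, and the invariant factors of ∂_1 are all 1, so H_0 ≅ Z.
  H_1: rank ker ∂_1 − rank ∂_2 = (6 − 3) − 3 = 0, and the invariant factors of ∂_2 are all 1, so H_1 ≅ 0.
  H_2: rank ker ∂_2 − rank ∂_3 = (4 − 3) − 1 = 0, and the invariant factors of ∂_3 are all 1, so H_2 ≅ 0.
  H_3: rank ker ∂_3 − rank ∂_4 = (1 − 1) − 0 = 0, and there is no ∂_4, so H_3 ≅ 0.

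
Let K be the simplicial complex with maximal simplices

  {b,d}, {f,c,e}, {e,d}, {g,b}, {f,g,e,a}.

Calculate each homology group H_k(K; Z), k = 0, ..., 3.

H_0 = Z,  H_1 = Z,  H_2 = 0,  H_3 = 0.

Fix the vertex order a < b < c < d < e < f < g and write every simplex with vertices in increasing order. Then dim K = 3 and the simplices of K are:

  0-simplices (7): a, b, c, d, e, f, g
  1-simplices (11): ae, af, ag, bd, bg, ce, cf, de, ef, eg, fg
  2-simplices (5): aef, aeg, afg, cef, efg
  3-simplices (1): aefg

giving chain groups C_0 ≅ Z^7, C_1 ≅ Z^11, C_2 ≅ Z^5, C_3 ≅ Z^1.

Boundary ∂_1: C_1 → C_0 is given by ∂[p,q] = [q] − [p]. For instance
  ∂ef = f − e.
The resulting 7×11 matrix has rank 6, and its Smith normal form has invariant factors (1,1,1,1,1,1).

The boundary map ∂_2: C_2 → C_1 maps a triangle to the signed sum of its edges. For instance
  ∂cef = ef − cf + ce,
  ∂afg = fg − ag + af.
This gives a 11×5 integer matrix of rank 4; reducing to Smith normal form yields diagonal entries (1,1,1,1).

The boundary map ∂_3: C_3 → C_2 sends each 3-simplex σ to the alternating sum Σ_i (−1)^i (σ with its i-th vertex removed). For instance
  ∂aefg = efg − afg + aeg − aef.
The resulting 5×1 matrix has rank 1, and its Smith normal form has invariant factors (1).

From H_k ≅ ker(∂_k) / im(∂_{k+1}) we obtain:

  H_0: rank C_0 − rank ∂_1 = 7 − 6 = 1, and the invariant factors of ∂_1 are all 1, so H_0 ≅ Z.
  H_1: rank ker ∂_1 − rank ∂_2 = (11 − 6) − 4 = 1, and the invariant factors of ∂_2 are all 1, so H_1 ≅ Z.
  H_2: rank ker ∂_2 − rank ∂_3 = (5 − 4) − 1 = 0, and the invariant factors of ∂_3 are all 1, so H_2 ≅ 0.
  H_3: rank ker ∂_3 − rank ∂_4 = (1 − 1) − 0 = 0, and there is no ∂_4, so H_3 ≅ 0.

As a check, the Euler characteristic is 7 − 11 + 5 − 1 = 0, which agrees with 1 − 1 + 0 − 0 = 0.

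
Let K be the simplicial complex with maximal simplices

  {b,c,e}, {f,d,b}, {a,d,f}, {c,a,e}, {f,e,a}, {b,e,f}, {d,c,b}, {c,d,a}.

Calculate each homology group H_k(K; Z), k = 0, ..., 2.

H_0 ≅ Z,  H_1 = 0,  H_2 ≅ Z.

Order the vertices as a < b < c < d < e < f. Listing each simplex with vertices in this order, K has dimension 2 with simplices:

  0-simplices (6): a, b, c, d, e, f
  1-simplices (12): ac, ad, ae, af, bc, bd, be, bf, cd, ce, df, ef
  2-simplices (8): acd, ace, adf, aef, bcd, bce, bdf, bef

giving chain groups C_0 ≅ Z^6, C_1 ≅ Z^12, C_2 ≅ Z^8.

Boundary ∂_1: C_1 → C_0 sends each edge [p,q] (with p < q) to q − p.
As a 6×12 matrix over Z this has rank 5, with invariant factors (1,1,1,1,1).

∂_2: C_2 → C_1 maps a triangle to the signed sum of its edges. For instance
  ∂aef = ef − af + ae,
  ∂bce = ce − be + bc.
This gives a 12×8 integer matrix of rank 7; reducing to Smith normal form yields diagonal entries (1,1,1,1,1,1,1).

Computing H_k = (kernel of ∂_k) / (image of ∂_{k+1}):

  H_0: rank C_0 − rank ∂_1 = 6 − 5 = 1, and the invariant factors of ∂_1 are all 1, so H_0 ≅ Z.
  H_1: rank ker ∂_1 − rank ∂_2 = (12 − 5) − 7 = 0, and the invariant factors of ∂_2 are all 1, so H_1 ≅ 0.
  H_2: rank ker ∂_2 − rank ∂_3 = (8 − 7) − 0 = 1, and there is no ∂_3, so H_2 ≅ Z.

As a check, the Euler characteristic is 6 − 12 + 8 = 2, which agrees with 1 − 0 + 1 = 2.
(K is a triangulation of the 2-sphere S^2.)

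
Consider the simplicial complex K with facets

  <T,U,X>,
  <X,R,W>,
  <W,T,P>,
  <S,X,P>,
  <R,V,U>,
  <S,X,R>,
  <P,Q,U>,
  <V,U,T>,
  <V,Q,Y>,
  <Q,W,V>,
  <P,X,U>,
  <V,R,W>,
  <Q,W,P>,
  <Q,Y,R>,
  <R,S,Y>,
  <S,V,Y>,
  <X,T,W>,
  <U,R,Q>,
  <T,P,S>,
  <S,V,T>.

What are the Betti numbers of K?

b_0 = 1, b_1 = 1, b_2 = 0.

Take the total order P < Q < R < S < T < U < V < W < X < Y on the vertex set. Then K (dimension 2) consists of the simplices:

  0-simplices (10): P, Q, R, S, T, U, V, W, X, Y
  1-simplices (30): PQ, PS, PT, PU, PW, PX, QR, QU, QV, QW, QY, RS, RU, RV, RW, RX, RY, ST, SV, SX, SY, TU, TV, TW, TX, UV, UX, VW, VY, WX
  2-simplices (20): PQU, PQW, PST, PSX, PTW, PUX, QRU, QRY, QVW, QVY, RSX, RSY, RUV, RVW, RWX, STV, SVY, TUV, TUX, TWX

Hence C_0 ≅ Z^10, C_1 ≅ Z^30, C_2 ≅ Z^20.

∂_1: C_1 → C_0 is given by ∂[p,q] = [q] − [p]. For instance
  ∂QY = Y − Q.
The resulting 10×30 matrix has rank 9, and its Smith normal form has invariant factors (1,1,1,1,1,1,1,1,1).

Boundary ∂_2: C_2 → C_1 sends each 2-simplex [p,q,r] to [q,r] − [p,r] + [p,q]. For instance
  ∂PTW = TW − PW + PT,
  ∂QVW = VW − QW + QV.
The 30×20 boundary matrix has rank 20 and Smith normal form diag(1,1,1,1,1,1,1,1,1,1,1,1,1,1,1,1,1,1,1,2).

From H_k ≅ ker(∂_k) / im(∂_{k+1}) we obtain:

  H_0: rank C_0 − rank ∂_1 = 10 − 9 = 1, and the invariant factors of ∂_1 are all 1, so H_0 ≅ Z.
  H_1: rank ker ∂_1 − rank ∂_2 = (30 − 9) − 20 = 1, and ∂_2 has invariant factor 2 > 1, so H_1 ≅ Z × Z/2.
  H_2: rank ker ∂_2 − rank ∂_3 = (20 − 20) − 0 = 0, and there is no ∂_3, so H_2 ≅ 0.

As a check, the Euler characteristic is 10 − 30 + 20 = 0, which agrees with 1 − 1 + 0 = 0.

Hence the Betti numbers are b_0 = 1, b_1 = 1, b_2 = 0.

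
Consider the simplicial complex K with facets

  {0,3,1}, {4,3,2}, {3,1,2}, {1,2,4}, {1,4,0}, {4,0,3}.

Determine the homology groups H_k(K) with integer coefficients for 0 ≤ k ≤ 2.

Take the total order 0 < 1 < 2 < 3 < 4 on the vertex set. Then K (dimension 2) consists of the simplices:

  0-simplices (5): [0], [1], [2], [3], [4]
  1-simplices (9): [0,1], [0,3], [0,4], [1,2], [1,3], [1,4], [2,3], [2,4], [3,4]
  2-simplices (6): [0,1,3], [0,1,4], [0,3,4], [1,2,3], [1,2,4], [2,3,4]

Hence C_0 ≅ Z^5, C_1 ≅ Z^9, C_2 ≅ Z^6.

∂_1: C_1 → C_0 maps an edge to its endpoints' difference, ∂[p,q] = q − p. For instance
  ∂[0,1] = [1] − [0].
This gives a 5×9 integer matrix of rank 4; reducing to Smith normal form yields diagonal entries (1,1,1,1).

Boundary ∂_2: C_2 → C_1 acts by ∂[p,q,r] = [q,r] − [p,r] + [p,q]. For instance
  ∂[1,2,4] = [2,4] − [1,4] + [1,2],
  ∂[2,3,4] = [3,4] − [2,4] + [2,3].
The 9×6 boundary matrix has rank 5 and Smith normal form diag(1,1,1,1,1).

Now H_k = ker ∂_k / im ∂_{k+1}, so:

  H_0: rank C_0 − rank ∂_1 = 5 − 4 = 1, and the invariant factors of ∂_1 are all 1, so H_0 = Z.
  H_1: rank ker ∂_1 − rank ∂_2 = (9 − 4) − 5 = 0, and the invariant factors of ∂_2 are all 1, so H_1 = 0.
  H_2: rank ker ∂_2 − rank ∂_3 = (6 − 5) − 0 = 1, and there is no ∂_3, so H_2 = Z.

(K is a triangulation of the 2-sphere S^2.)

H_0 = Z,  H_1 = 0,  H_2 = Z.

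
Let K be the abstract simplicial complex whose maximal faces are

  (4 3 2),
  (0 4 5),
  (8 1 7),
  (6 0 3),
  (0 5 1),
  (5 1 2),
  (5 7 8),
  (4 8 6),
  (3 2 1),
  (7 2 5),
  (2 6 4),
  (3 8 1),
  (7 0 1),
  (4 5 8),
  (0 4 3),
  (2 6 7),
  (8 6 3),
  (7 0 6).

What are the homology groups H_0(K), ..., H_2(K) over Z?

Order the vertices as 0 < 1 < 2 < 3 < 4 < 5 < 6 < 7 < 8. Listing each simplex with vertices in this order, K has dimension 2 with simplices:

  0-simplices (9): [0], [1], [2], [3], [4], [5], [6], [7], [8]
  1-simplices (27): (27 of them)
  2-simplices (18): [0,1,5], [0,1,7], [0,3,4], [0,3,6], [0,4,5], [0,6,7], [1,2,3], [1,2,5], [1,3,8], [1,7,8], [2,3,4], [2,4,6], [2,5,7], [2,6,7], [3,6,8], [4,5,8], [4,6,8], [5,7,8]

giving chain groups C_0 ≅ Z^9, C_1 ≅ Z^27, C_2 ≅ Z^18.

Boundary ∂_1: C_1 → C_0 sends each edge [p,q] (with p < q) to q − p. For instance
  ∂[2,6] = [6] − [2].
This gives a 9×27 integer matrix of rank 8; reducing to Smith normal form yields diagonal entries (1,1,1,1,1,1,1,1).

The boundary map ∂_2: C_2 → C_1 maps a triangle to the signed sum of its edges. For instance
  ∂[0,3,6] = [3,6] − [0,6] + [0,3],
  ∂[4,6,8] = [6,8] − [4,8] + [4,6].
As a 27×18 matrix over Z this has rank 18, with invariant factors (1,1,1,1,1,1,1,1,1,1,1,1,1,1,1,1,1,2).

Computing H_k = (kernel of ∂_k) / (image of ∂_{k+1}):

  H_0: rank C_0 − rank ∂_1 = 9 − 8 = 1, and the invariant factors of ∂_1 are all 1, so H_0 = Z.
  H_1: rank ker ∂_1 − rank ∂_2 = (27 − 8) − 18 = 1, and ∂_2 has invariant factor 2 > 1, so H_1 = Z ⊕ Z/2.
  H_2: rank ker ∂_2 − rank ∂_3 = (18 − 18) − 0 = 0, and there is no ∂_3, so H_2 = 0.

As a check, the Euler characteristic is 9 − 27 + 18 = 0, which agrees with 1 − 1 + 0 = 0.

H_0 ≅ Z,  H_1 ≅ Z ⊕ Z/2,  H_2 = 0.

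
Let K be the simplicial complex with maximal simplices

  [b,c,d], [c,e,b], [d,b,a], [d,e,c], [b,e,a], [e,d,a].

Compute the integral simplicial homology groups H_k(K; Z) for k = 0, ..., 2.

H_0 = Z,  H_1 = 0,  H_2 = Z.

Fix the vertex order a < b < c < d < e and write every simplex with vertices in increasing order. Then dim K = 2 and the simplices of K are:

  0-simplices (5): a, b, c, d, e
  1-simplices (9): ab, ad, ae, bc, bd, be, cd, ce, de
  2-simplices (6): abd, abe, ade, bcd, bce, cde

so the chain groups are C_0 ≅ Z^5, C_1 ≅ Z^9, C_2 ≅ Z^6.

The boundary map ∂_1: C_1 → C_0 sends each edge [p,q] (with p < q) to q − p.
As a 5×9 matrix over Z this has rank 4, with invariant factors (1,1,1,1).

∂_2: C_2 → C_1 maps a triangle to the signed sum of its edges. For instance
  ∂cde = de − ce + cd,
  ∂abd = bd − ad + ab.
This gives a 9×6 integer matrix of rank 5; reducing to Smith normal form yields diagonal entries (1,1,1,1,1).

From H_k ≅ ker(∂_k) / im(∂_{k+1}) we obtain:

  H_0: rank C_0 − rank ∂_1 = 5 − 4 = 1, and the invariant factors of ∂_1 are all 1, so H_0 = Z.
  H_1: rank ker ∂_1 − rank ∂_2 = (9 − 4) − 5 = 0, and the invariant factors of ∂_2 are all 1, so H_1 = 0.
  H_2: rank ker ∂_2 − rank ∂_3 = (6 − 5) − 0 = 1, and there is no ∂_3, so H_2 = Z.

As a check, the Euler characteristic is 5 − 9 + 6 = 2, which agrees with 1 − 0 + 1 = 2.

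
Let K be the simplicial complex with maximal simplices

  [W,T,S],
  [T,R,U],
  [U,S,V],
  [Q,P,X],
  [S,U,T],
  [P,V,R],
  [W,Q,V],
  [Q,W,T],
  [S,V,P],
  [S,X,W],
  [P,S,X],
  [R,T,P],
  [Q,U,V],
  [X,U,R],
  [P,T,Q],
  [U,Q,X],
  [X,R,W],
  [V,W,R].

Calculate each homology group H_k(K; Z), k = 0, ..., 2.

K has 9 vertices, 27 edges, 18 triangles.
rank ∂_0 = 0, rank ∂_1 = 8 ⇒ b_0 = 9 − 0 − 8 = 1; all invariant factors of ∂_1 are 1 so no torsion. So H_0 ≅ Z.
rank ∂_1 = 8, rank ∂_2 = 17 ⇒ b_1 = 27 − 8 − 17 = 2; all invariant factors of ∂_2 are 1 so no torsion. So H_1 ≅ Z^2.
rank ∂_2 = 17, rank ∂_3 = 0 ⇒ b_2 = 18 − 17 − 0 = 1. So H_2 ≅ Z.

H_0 = Z,  H_1 = Z^2,  H_2 = Z.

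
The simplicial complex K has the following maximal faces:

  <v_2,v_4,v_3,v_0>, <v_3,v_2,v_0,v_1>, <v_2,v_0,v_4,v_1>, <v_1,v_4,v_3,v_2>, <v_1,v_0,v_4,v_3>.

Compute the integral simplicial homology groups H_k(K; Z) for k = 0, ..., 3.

Fix the vertex order v_0 < v_1 < v_2 < v_3 < v_4 and write every simplex with vertices in increasing order. Then dim K = 3 and the simplices of K are:

  0-simplices (5): [v_0], [v_1], [v_2], [v_3], [v_4]
  1-simplices (10): [v_0,v_1], [v_0,v_2], [v_0,v_3], [v_0,v_4], [v_1,v_2], [v_1,v_3], [v_1,v_4], [v_2,v_3], [v_2,v_4], [v_3,v_4]
  2-simplices (10): [v_0,v_1,v_2], [v_0,v_1,v_3], [v_0,v_1,v_4], [v_0,v_2,v_3], [v_0,v_2,v_4], [v_0,v_3,v_4], [v_1,v_2,v_3], [v_1,v_2,v_4], [v_1,v_3,v_4], [v_2,v_3,v_4]
  3-simplices (5): [v_0,v_1,v_2,v_3], [v_0,v_1,v_2,v_4], [v_0,v_1,v_3,v_4], [v_0,v_2,v_3,v_4], [v_1,v_2,v_3,v_4]

Hence C_0 ≅ Z^5, C_1 ≅ Z^10, C_2 ≅ Z^10, C_3 ≅ Z^5.

∂_1: C_1 → C_0 sends each edge [p,q] (with p < q) to q − p. For instance
  ∂[v_3,v_4] = [v_4] − [v_3].
The 5×10 boundary matrix has rank 4 and Smith normal form diag(1,1,1,1).

The boundary map ∂_2: C_2 → C_1 acts by ∂[p,q,r] = [q,r] − [p,r] + [p,q]. For instance
  ∂[v_2,v_3,v_4] = [v_3,v_4] − [v_2,v_4] + [v_2,v_3],
  ∂[v_0,v_3,v_4] = [v_3,v_4] − [v_0,v_4] + [v_0,v_3].
This gives a 10×10 integer matrix of rank 6; reducing to Smith normal form yields diagonal entries (1,1,1,1,1,1).

The boundary map ∂_3: C_3 → C_2 sends each 3-simplex σ to the alternating sum Σ_i (−1)^i (σ with its i-th vertex removed). For instance
  ∂[v_0,v_1,v_3,v_4] = [v_1,v_3,v_4] − [v_0,v_3,v_4] + [v_0,v_1,v_4] − [v_0,v_1,v_3],
  ∂[v_0,v_2,v_3,v_4] = [v_2,v_3,v_4] − [v_0,v_3,v_4] + [v_0,v_2,v_4] − [v_0,v_2,v_3].
The 10×5 boundary matrix has rank 4 and Smith normal form diag(1,1,1,1).

Computing H_k = (kernel of ∂_k) / (image of ∂_{k+1}):

  H_0: rank C_0 − rank ∂_1 = 5 − 4 = 1, and the invariant factors of ∂_1 are all 1, so H_0 ≅ Z.
  H_1: rank ker ∂_1 − rank ∂_2 = (10 − 4) − 6 = 0, and the invariant factors of ∂_2 are all 1, so H_1 ≅ 0.
  H_2: rank ker ∂_2 − rank ∂_3 = (10 − 6) − 4 = 0, and the invariant factors of ∂_3 are all 1, so H_2 ≅ 0.
  H_3: rank ker ∂_3 − rank ∂_4 = (5 − 4) − 0 = 1, and there is no ∂_4, so H_3 ≅ Z.

H_0 ≅ Z,  H_1 = 0,  H_2 = 0,  H_3 ≅ Z.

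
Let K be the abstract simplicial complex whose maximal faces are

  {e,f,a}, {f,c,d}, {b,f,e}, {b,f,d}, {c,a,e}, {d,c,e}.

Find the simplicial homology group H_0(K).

Fix the vertex order a < b < c < d < e < f and write every simplex with vertices in increasing order. Then dim K = 2 and the simplices of K are:

  0-simplices (6): a, b, c, d, e, f
  1-simplices (12): ac, ae, af, bd, be, bf, cd, ce, cf, de, df, ef
  2-simplices (6): ace, aef, bdf, bef, cde, cdf

so the chain groups are C_0 ≅ Z^6, C_1 ≅ Z^12, C_2 ≅ Z^6.

∂_1: C_1 → C_0 is given by ∂[p,q] = [q] − [p]. For instance
  ∂df = f − d.
The resulting 6×12 matrix has rank 5, and its Smith normal form has invariant factors (1,1,1,1,1).

The boundary map ∂_2: C_2 → C_1 maps a triangle to the signed sum of its edges. For instance
  ∂ace = ce − ae + ac,
  ∂cde = de − ce + cd.
This gives a 12×6 integer matrix of rank 6; reducing to Smith normal form yields diagonal entries (1,1,1,1,1,1).

Reading off H_k = ker ∂_k / im ∂_{k+1}:

  H_0: rank C_0 − rank ∂_1 = 6 − 5 = 1, and the invariant factors of ∂_1 are all 1, so H_0 ≅ Z.

H_0 = Z.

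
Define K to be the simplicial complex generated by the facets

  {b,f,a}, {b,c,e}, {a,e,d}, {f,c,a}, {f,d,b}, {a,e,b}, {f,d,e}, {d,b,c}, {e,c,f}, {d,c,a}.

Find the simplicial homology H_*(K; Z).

H_0 = Z,  H_1 = Z/2,  H_2 = 0.

We work with the vertex ordering a < b < c < d < e < f. The simplices of K, each written with vertices in increasing order, are:

  0-simplices (6): a, b, c, d, e, f
  1-simplices (15): ab, ac, ad, ae, af, bc, bd, be, bf, cd, ce, cf, de, df, ef
  2-simplices (10): abe, abf, acd, acf, ade, bcd, bce, bdf, cef, def

so the chain groups are C_0 ≅ Z^6, C_1 ≅ Z^15, C_2 ≅ Z^10.

∂_1: C_1 → C_0 sends each edge [p,q] (with p < q) to q − p.
As a 6×15 matrix over Z this has rank 5, with invariant factors (1,1,1,1,1).

Boundary ∂_2: C_2 → C_1 acts by ∂[p,q,r] = [q,r] − [p,r] + [p,q]. For instance
  ∂def = ef − df + de,
  ∂abe = be − ae + ab.
The 15×10 boundary matrix has rank 10 and Smith normal form diag(1,1,1,1,1,1,1,1,1,2).

Reading off H_k = ker ∂_k / im ∂_{k+1}:

  H_0: rank C_0 − rank ∂_1 = 6 − 5 = 1, and the invariant factors of ∂_1 are all 1, so H_0 = Z.
  H_1: rank ker ∂_1 − rank ∂_2 = (15 − 5) − 10 = 0, and ∂_2 has invariant factor 2 > 1, so H_1 = Z/2.
  H_2: rank ker ∂_2 − rank ∂_3 = (10 − 10) − 0 = 0, and there is no ∂_3, so H_2 = 0.

As a check, the Euler characteristic is 6 − 15 + 10 = 1, which agrees with 1 − 0 + 0 = 1.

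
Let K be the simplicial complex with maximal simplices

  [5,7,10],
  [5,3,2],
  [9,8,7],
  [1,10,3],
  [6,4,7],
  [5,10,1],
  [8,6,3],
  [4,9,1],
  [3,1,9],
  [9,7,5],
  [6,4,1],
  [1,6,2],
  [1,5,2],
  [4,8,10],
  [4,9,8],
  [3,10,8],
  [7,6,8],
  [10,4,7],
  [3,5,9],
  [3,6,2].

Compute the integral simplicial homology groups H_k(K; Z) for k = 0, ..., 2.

Take the total order 1 < 2 < 3 < 4 < 5 < 6 < 7 < 8 < 9 < 10 on the vertex set. Then K (dimension 2) consists of the simplices:

  0-simplices (10): [1], [2], [3], [4], [5], [6], [7], [8], [9], [10]
  1-simplices (30): (30 of them)
  2-simplices (20): (20 of them)

so the chain groups are C_0 ≅ Z^10, C_1 ≅ Z^30, C_2 ≅ Z^20.

The boundary map ∂_1: C_1 → C_0 maps an edge to its endpoints' difference, ∂[p,q] = q − p.
The resulting 10×30 matrix has rank 9, and its Smith normal form has invariant factors (1,1,1,1,1,1,1,1,1).

The boundary map ∂_2: C_2 → C_1 sends each 2-simplex [p,q,r] to [q,r] − [p,r] + [p,q]. For instance
  ∂[6,7,8] = [7,8] − [6,8] + [6,7],
  ∂[3,8,10] = [8,10] − [3,10] + [3,8].
The resulting 30×20 matrix has rank 20, and its Smith normal form has invariant factors (1,1,1,1,1,1,1,1,1,1,1,1,1,1,1,1,1,1,1,2).

Now H_k = ker ∂_k / im ∂_{k+1}, so:

  H_0: rank C_0 − rank ∂_1 = 10 − 9 = 1, and the invariant factors of ∂_1 are all 1, so H_0 = Z.
  H_1: rank ker ∂_1 − rank ∂_2 = (30 − 9) − 20 = 1, and ∂_2 has invariant factor 2 > 1, so H_1 = Z ⊕ Z/2.
  H_2: rank ker ∂_2 − rank ∂_3 = (20 − 20) − 0 = 0, and there is no ∂_3, so H_2 = 0.

(K is a triangulation of the Klein bottle.)

H_0 = Z,  H_1 = Z ⊕ Z/2,  H_2 = 0.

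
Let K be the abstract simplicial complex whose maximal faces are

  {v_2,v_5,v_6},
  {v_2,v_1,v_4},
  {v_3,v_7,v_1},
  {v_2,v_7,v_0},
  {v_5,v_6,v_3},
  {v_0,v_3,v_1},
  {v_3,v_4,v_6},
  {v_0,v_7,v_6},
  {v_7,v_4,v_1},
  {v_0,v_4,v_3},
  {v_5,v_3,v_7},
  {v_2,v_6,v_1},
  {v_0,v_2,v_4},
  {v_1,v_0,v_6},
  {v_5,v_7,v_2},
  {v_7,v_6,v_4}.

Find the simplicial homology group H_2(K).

H_2 ≅ Z.

K has 8 vertices, 24 edges, 16 triangles.
rank ∂_2 = 15, rank ∂_3 = 0 ⇒ b_2 = 16 − 15 − 0 = 1. So H_2 = Z.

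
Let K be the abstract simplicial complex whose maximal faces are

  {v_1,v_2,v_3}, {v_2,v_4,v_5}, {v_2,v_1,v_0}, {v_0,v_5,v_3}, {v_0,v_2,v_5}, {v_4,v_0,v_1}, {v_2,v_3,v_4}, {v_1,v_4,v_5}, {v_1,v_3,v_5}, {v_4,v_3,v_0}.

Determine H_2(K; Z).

H_2 ≅ 0.

Take the total order v_0 < v_1 < v_2 < v_3 < v_4 < v_5 on the vertex set. Then K (dimension 2) consists of the simplices:

  0-simplices (6): [v_0], [v_1], [v_2], [v_3], [v_4], [v_5]
  1-simplices (15): (15 of them)
  2-simplices (10): [v_0,v_1,v_2], [v_0,v_1,v_4], [v_0,v_2,v_5], [v_0,v_3,v_4], [v_0,v_3,v_5], [v_1,v_2,v_3], [v_1,v_3,v_5], [v_1,v_4,v_5], [v_2,v_3,v_4], [v_2,v_4,v_5]

so the chain groups are C_0 ≅ Z^6, C_1 ≅ Z^15, C_2 ≅ Z^10.

∂_1: C_1 → C_0 maps an edge to its endpoints' difference, ∂[p,q] = q − p. For instance
  ∂[v_4,v_5] = [v_5] − [v_4].
This gives a 6×15 integer matrix of rank 5; reducing to Smith normal form yields diagonal entries (1,1,1,1,1).

The boundary map ∂_2: C_2 → C_1 acts by ∂[p,q,r] = [q,r] − [p,r] + [p,q]. For instance
  ∂[v_1,v_4,v_5] = [v_4,v_5] − [v_1,v_5] + [v_1,v_4],
  ∂[v_2,v_3,v_4] = [v_3,v_4] − [v_2,v_4] + [v_2,v_3].
The resulting 15×10 matrix has rank 10, and its Smith normal form has invariant factors (1,1,1,1,1,1,1,1,1,2).

Now H_k = ker ∂_k / im ∂_{k+1}, so:

  H_2: rank ker ∂_2 − rank ∂_3 = (10 − 10) − 0 = 0, and there is no ∂_3, so H_2 = 0.

(K is a triangulation of the real projective plane RP^2.)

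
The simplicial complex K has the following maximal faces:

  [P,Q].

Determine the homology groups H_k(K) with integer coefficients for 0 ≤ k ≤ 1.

Fix the vertex order P < Q and write every simplex with vertices in increasing order. Then dim K = 1 and the simplices of K are:

  0-simplices (2): P, Q
  1-simplices (1): PQ

giving chain groups C_0 ≅ Z^2, C_1 ≅ Z^1.

The boundary map ∂_1: C_1 → C_0 maps an edge to its endpoints' difference, ∂[p,q] = q − p.
The 2×1 boundary matrix has rank 1 and Smith normal form diag(1).

Reading off H_k = ker ∂_k / im ∂_{k+1}:

  H_0: rank C_0 − rank ∂_1 = 2 − 1 = 1, and the invariant factors of ∂_1 are all 1, so H_0 = Z.
  H_1: rank ker ∂_1 − rank ∂_2 = (1 − 1) − 0 = 0, and there is no ∂_2, so H_1 = 0.

(K is a triangulation of the 1-simplex.)

H_0 = Z,  H_1 = 0.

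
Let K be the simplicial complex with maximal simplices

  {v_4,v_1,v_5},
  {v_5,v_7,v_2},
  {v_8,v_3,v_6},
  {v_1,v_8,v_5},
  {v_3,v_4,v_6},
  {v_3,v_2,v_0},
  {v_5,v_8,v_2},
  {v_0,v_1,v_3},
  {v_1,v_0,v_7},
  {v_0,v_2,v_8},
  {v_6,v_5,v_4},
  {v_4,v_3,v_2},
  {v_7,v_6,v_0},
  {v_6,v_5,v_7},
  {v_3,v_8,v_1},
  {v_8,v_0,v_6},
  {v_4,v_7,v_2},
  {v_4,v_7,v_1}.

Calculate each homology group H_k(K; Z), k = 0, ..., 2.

We work with the vertex ordering v_0 < v_1 < v_2 < v_3 < v_4 < v_5 < v_6 < v_7 < v_8. The simplices of K, each written with vertices in increasing order, are:

  0-simplices (9): [v_0], [v_1], [v_2], [v_3], [v_4], [v_5], [v_6], [v_7], [v_8]
  1-simplices (27): (27 of them)
  2-simplices (18): (18 of them)

so the chain groups are C_0 ≅ Z^9, C_1 ≅ Z^27, C_2 ≅ Z^18.

∂_1: C_1 → C_0 is given by ∂[p,q] = [q] − [p].
As a 9×27 matrix over Z this has rank 8, with invariant factors (1,1,1,1,1,1,1,1).

Boundary ∂_2: C_2 → C_1 maps a triangle to the signed sum of its edges. For instance
  ∂[v_1,v_4,v_5] = [v_4,v_5] − [v_1,v_5] + [v_1,v_4],
  ∂[v_0,v_1,v_7] = [v_1,v_7] − [v_0,v_7] + [v_0,v_1].
The 27×18 boundary matrix has rank 18 and Smith normal form diag(1,1,1,1,1,1,1,1,1,1,1,1,1,1,1,1,1,2).

Now H_k = ker ∂_k / im ∂_{k+1}, so:

  H_0: rank C_0 − rank ∂_1 = 9 − 8 = 1, and the invariant factors of ∂_1 are all 1, so H_0 ≅ Z.
  H_1: rank ker ∂_1 − rank ∂_2 = (27 − 8) − 18 = 1, and ∂_2 has invariant factor 2 > 1, so H_1 ≅ Z ⊕ Z/2Z.
  H_2: rank ker ∂_2 − rank ∂_3 = (18 − 18) − 0 = 0, and there is no ∂_3, so H_2 ≅ 0.

H_0 ≅ Z,  H_1 ≅ Z ⊕ Z/2Z,  H_2 = 0.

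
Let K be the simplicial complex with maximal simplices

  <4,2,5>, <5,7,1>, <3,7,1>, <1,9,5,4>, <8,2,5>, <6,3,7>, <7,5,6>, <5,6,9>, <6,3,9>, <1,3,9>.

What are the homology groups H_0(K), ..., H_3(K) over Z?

Take the total order 1 < 2 < 3 < 4 < 5 < 6 < 7 < 8 < 9 on the vertex set. Then K (dimension 3) consists of the simplices:

  0-simplices (9): [1], [2], [3], [4], [5], [6], [7], [8], [9]
  1-simplices (19): [1,3], [1,4], [1,5], [1,7], [1,9], [2,4], [2,5], [2,8], [3,6], [3,7], [3,9], [4,5], [4,9], [5,6], [5,7], [5,8], [5,9], [6,7], [6,9]
  2-simplices (13): [1,3,7], [1,3,9], [1,4,5], [1,4,9], [1,5,7], [1,5,9], [2,4,5], [2,5,8], [3,6,7], [3,6,9], [4,5,9], [5,6,7], [5,6,9]
  3-simplices (1): [1,4,5,9]

so the chain groups are C_0 ≅ Z^9, C_1 ≅ Z^19, C_2 ≅ Z^13, C_3 ≅ Z^1.

∂_1: C_1 → C_0 sends each edge [p,q] (with p < q) to q − p. For instance
  ∂[5,9] = [9] − [5].
The resulting 9×19 matrix has rank 8, and its Smith normal form has invariant factors (1,1,1,1,1,1,1,1).

The boundary map ∂_2: C_2 → C_1 acts by ∂[p,q,r] = [q,r] − [p,r] + [p,q]. For instance
  ∂[2,4,5] = [4,5] − [2,5] + [2,4],
  ∂[3,6,9] = [6,9] − [3,9] + [3,6].
The resulting 19×13 matrix has rank 11, and its Smith normal form has invariant factors (1,1,1,1,1,1,1,1,1,1,1).

The boundary map ∂_3: C_3 → C_2 sends each 3-simplex σ to the alternating sum Σ_i (−1)^i (σ with its i-th vertex removed). For instance
  ∂[1,4,5,9] = [4,5,9] − [1,5,9] + [1,4,9] − [1,4,5].
This gives a 13×1 integer matrix of rank 1; reducing to Smith normal form yields diagonal entries (1).

Reading off H_k = ker ∂_k / im ∂_{k+1}:

  H_0: rank C_0 − rank ∂_1 = 9 − 8 = 1, and the invariant factors of ∂_1 are all 1, so H_0 = Z.
  H_1: rank ker ∂_1 − rank ∂_2 = (19 − 8) − 11 = 0, and the invariant factors of ∂_2 are all 1, so H_1 = 0.
  H_2: rank ker ∂_2 − rank ∂_3 = (13 − 11) − 1 = 1, and the invariant factors of ∂_3 are all 1, so H_2 = Z.
  H_3: rank ker ∂_3 − rank ∂_4 = (1 − 1) − 0 = 0, and there is no ∂_4, so H_3 = 0.

H_0 = Z,  H_1 = 0,  H_2 = Z,  H_3 = 0.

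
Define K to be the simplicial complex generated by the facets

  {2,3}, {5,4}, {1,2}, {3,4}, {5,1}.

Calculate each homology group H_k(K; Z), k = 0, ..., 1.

H_0 ≅ Z,  H_1 ≅ Z.

Fix the vertex order 1 < 2 < 3 < 4 < 5 and write every simplex with vertices in increasing order. Then dim K = 1 and the simplices of K are:

  0-simplices (5): [1], [2], [3], [4], [5]
  1-simplices (5): [1,2], [1,5], [2,3], [3,4], [4,5]

Hence C_0 ≅ Z^5, C_1 ≅ Z^5.

∂_1: C_1 → C_0 sends each edge [p,q] (with p < q) to q − p.
The resulting 5×5 matrix has rank 4, and its Smith normal form has invariant factors (1,1,1,1).

Now H_k = ker ∂_k / im ∂_{k+1}, so:

  H_0: rank C_0 − rank ∂_1 = 5 − 4 = 1, and the invariant factors of ∂_1 are all 1, so H_0 = Z.
  H_1: rank ker ∂_1 − rank ∂_2 = (5 − 4) − 0 = 1, and there is no ∂_2, so H_1 = Z.

As a check, the Euler characteristic is 5 − 5 = 0, which agrees with 1 − 1 = 0.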